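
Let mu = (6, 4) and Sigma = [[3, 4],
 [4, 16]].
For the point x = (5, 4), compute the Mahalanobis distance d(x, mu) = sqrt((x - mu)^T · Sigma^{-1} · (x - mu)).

Step 1 — centre the observation: (x - mu) = (-1, 0).

Step 2 — invert Sigma. det(Sigma) = 3·16 - (4)² = 32.
  Sigma^{-1} = (1/det) · [[d, -b], [-b, a]] = [[0.5, -0.125],
 [-0.125, 0.0938]].

Step 3 — form the quadratic (x - mu)^T · Sigma^{-1} · (x - mu):
  Sigma^{-1} · (x - mu) = (-0.5, 0.125).
  (x - mu)^T · [Sigma^{-1} · (x - mu)] = (-1)·(-0.5) + (0)·(0.125) = 0.5.

Step 4 — take square root: d = √(0.5) ≈ 0.7071.

d(x, mu) = √(0.5) ≈ 0.7071


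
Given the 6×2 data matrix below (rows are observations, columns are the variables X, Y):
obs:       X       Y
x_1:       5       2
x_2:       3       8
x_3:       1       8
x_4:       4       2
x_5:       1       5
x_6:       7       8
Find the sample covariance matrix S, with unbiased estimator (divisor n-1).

Step 1 — column means:
  mean(X) = (5 + 3 + 1 + 4 + 1 + 7) / 6 = 21/6 = 3.5
  mean(Y) = (2 + 8 + 8 + 2 + 5 + 8) / 6 = 33/6 = 5.5

Step 2 — sample covariance S[i,j] = (1/(n-1)) · Σ_k (x_{k,i} - mean_i) · (x_{k,j} - mean_j), with n-1 = 5.
  S[X,X] = ((1.5)·(1.5) + (-0.5)·(-0.5) + (-2.5)·(-2.5) + (0.5)·(0.5) + (-2.5)·(-2.5) + (3.5)·(3.5)) / 5 = 27.5/5 = 5.5
  S[X,Y] = ((1.5)·(-3.5) + (-0.5)·(2.5) + (-2.5)·(2.5) + (0.5)·(-3.5) + (-2.5)·(-0.5) + (3.5)·(2.5)) / 5 = -4.5/5 = -0.9
  S[Y,Y] = ((-3.5)·(-3.5) + (2.5)·(2.5) + (2.5)·(2.5) + (-3.5)·(-3.5) + (-0.5)·(-0.5) + (2.5)·(2.5)) / 5 = 43.5/5 = 8.7

S is symmetric (S[j,i] = S[i,j]). Assembling:

S = [[5.5, -0.9],
 [-0.9, 8.7]]


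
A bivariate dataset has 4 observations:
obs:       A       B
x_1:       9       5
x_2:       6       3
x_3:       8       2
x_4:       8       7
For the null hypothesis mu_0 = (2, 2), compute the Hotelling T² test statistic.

Step 1 — sample mean vector:
  mean(A) = (9 + 6 + 8 + 8) / 4 = 31/4 = 7.75
  mean(B) = (5 + 3 + 2 + 7) / 4 = 17/4 = 4.25
  x̄ = (7.75, 4.25),  deviation x̄ - mu_0 = (7.75, 4.25) - (2, 2) = (5.75, 2.25).

Step 2 — sample covariance matrix, S[i,j] = (1/(n-1)) · Σ_k (x_{k,i} - mean_i) · (x_{k,j} - mean_j), divisor n-1 = 3:
  S[A,A] = ((1.25)·(1.25) + (-1.75)·(-1.75) + (0.25)·(0.25) + (0.25)·(0.25)) / 3 = 4.75/3 = 1.5833
  S[A,B] = ((1.25)·(0.75) + (-1.75)·(-1.25) + (0.25)·(-2.25) + (0.25)·(2.75)) / 3 = 3.25/3 = 1.0833
  S[B,B] = ((0.75)·(0.75) + (-1.25)·(-1.25) + (-2.25)·(-2.25) + (2.75)·(2.75)) / 3 = 14.75/3 = 4.9167
  S = [[1.5833, 1.0833],
 [1.0833, 4.9167]].

Step 3 — invert S. det(S) = 1.5833·4.9167 - (1.0833)² = 6.6111.
  S^{-1} = (1/det) · [[d, -b], [-b, a]] = [[0.7437, -0.1639],
 [-0.1639, 0.2395]].

Step 4 — quadratic form (x̄ - mu_0)^T · S^{-1} · (x̄ - mu_0):
  S^{-1} · (x̄ - mu_0) = (3.9076, -0.4034),
  (x̄ - mu_0)^T · [...] = (5.75)·(3.9076) + (2.25)·(-0.4034) = 21.5609.

Step 5 — scale by n: T² = 4 · 21.5609 = 86.2437.

T² ≈ 86.2437


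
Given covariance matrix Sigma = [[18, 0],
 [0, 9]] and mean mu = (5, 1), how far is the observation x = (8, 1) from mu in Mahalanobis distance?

Step 1 — centre the observation: (x - mu) = (3, 0).

Step 2 — invert Sigma. det(Sigma) = 18·9 - (0)² = 162.
  Sigma^{-1} = (1/det) · [[d, -b], [-b, a]] = [[0.0556, 0],
 [0, 0.1111]].

Step 3 — form the quadratic (x - mu)^T · Sigma^{-1} · (x - mu):
  Sigma^{-1} · (x - mu) = (0.1667, 0).
  (x - mu)^T · [Sigma^{-1} · (x - mu)] = (3)·(0.1667) + (0)·(0) = 0.5.

Step 4 — take square root: d = √(0.5) ≈ 0.7071.

d(x, mu) = √(0.5) ≈ 0.7071


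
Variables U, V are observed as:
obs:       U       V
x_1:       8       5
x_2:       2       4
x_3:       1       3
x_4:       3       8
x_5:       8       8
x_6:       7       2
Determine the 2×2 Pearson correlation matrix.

Step 1 — column means:
  mean(U) = (8 + 2 + 1 + 3 + 8 + 7) / 6 = 29/6 = 4.8333
  mean(V) = (5 + 4 + 3 + 8 + 8 + 2) / 6 = 30/6 = 5

Step 2 — sample variances and covariances s[i,j] = (1/(n-1)) · Σ_k (x_{k,i} - mean_i) · (x_{k,j} - mean_j), with n-1 = 5:
  s[U,U] = ((3.1667)·(3.1667) + (-2.8333)·(-2.8333) + (-3.8333)·(-3.8333) + (-1.8333)·(-1.8333) + (3.1667)·(3.1667) + (2.1667)·(2.1667)) / 5 = 50.8333/5 = 10.1667
  s[U,V] = ((3.1667)·(0) + (-2.8333)·(-1) + (-3.8333)·(-2) + (-1.8333)·(3) + (3.1667)·(3) + (2.1667)·(-3)) / 5 = 8/5 = 1.6
  s[V,V] = ((0)·(0) + (-1)·(-1) + (-2)·(-2) + (3)·(3) + (3)·(3) + (-3)·(-3)) / 5 = 32/5 = 6.4
  Sample standard deviations s_i = √(s[i,i]):
  s(U) = √(10.1667) = 3.1885
  s(V) = √(6.4) = 2.5298

Step 3 — r_{ij} = s_{ij} / (s_i · s_j):
  r[U,U] = 1 (diagonal).
  r[U,V] = 1.6 / (3.1885 · 2.5298) = 1.6 / 8.0664 = 0.1984
  r[V,V] = 1 (diagonal).

R is symmetric with unit diagonal. Assembling:

R = [[1, 0.1984],
 [0.1984, 1]]


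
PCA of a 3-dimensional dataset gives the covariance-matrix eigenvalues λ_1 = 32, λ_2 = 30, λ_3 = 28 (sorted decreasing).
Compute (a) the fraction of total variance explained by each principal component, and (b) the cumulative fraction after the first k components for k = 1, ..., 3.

Step 1 — total variance = trace(Sigma) = Σ λ_i = 32 + 30 + 28 = 90.

Step 2 — fraction explained by component i = λ_i / Σ λ:
  PC1: 32/90 = 0.3556
  PC2: 30/90 = 0.3333
  PC3: 28/90 = 0.3111

Step 3 — cumulative fraction after k components = (λ_1 + ... + λ_k) / Σ λ:
  k = 1: 32/90 = 0.3556
  k = 2: (32 + 30)/90 = 62/90 = 0.6889
  k = 3: (32 + 30 + 28)/90 = 90/90 = 1

Summary (fraction, with percent):

explained: PC1 0.3556 (35.56%), PC2 0.3333 (33.33%), PC3 0.3111 (31.11%);  cumulative: 0.3556, 0.6889, 1


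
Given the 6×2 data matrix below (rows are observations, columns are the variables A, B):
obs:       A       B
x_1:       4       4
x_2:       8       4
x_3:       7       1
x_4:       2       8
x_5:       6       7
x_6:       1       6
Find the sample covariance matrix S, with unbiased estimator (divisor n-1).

Step 1 — column means:
  mean(A) = (4 + 8 + 7 + 2 + 6 + 1) / 6 = 28/6 = 4.6667
  mean(B) = (4 + 4 + 1 + 8 + 7 + 6) / 6 = 30/6 = 5

Step 2 — sample covariance S[i,j] = (1/(n-1)) · Σ_k (x_{k,i} - mean_i) · (x_{k,j} - mean_j), with n-1 = 5.
  S[A,A] = ((-0.6667)·(-0.6667) + (3.3333)·(3.3333) + (2.3333)·(2.3333) + (-2.6667)·(-2.6667) + (1.3333)·(1.3333) + (-3.6667)·(-3.6667)) / 5 = 39.3333/5 = 7.8667
  S[A,B] = ((-0.6667)·(-1) + (3.3333)·(-1) + (2.3333)·(-4) + (-2.6667)·(3) + (1.3333)·(2) + (-3.6667)·(1)) / 5 = -21/5 = -4.2
  S[B,B] = ((-1)·(-1) + (-1)·(-1) + (-4)·(-4) + (3)·(3) + (2)·(2) + (1)·(1)) / 5 = 32/5 = 6.4

S is symmetric (S[j,i] = S[i,j]). Assembling:

S = [[7.8667, -4.2],
 [-4.2, 6.4]]


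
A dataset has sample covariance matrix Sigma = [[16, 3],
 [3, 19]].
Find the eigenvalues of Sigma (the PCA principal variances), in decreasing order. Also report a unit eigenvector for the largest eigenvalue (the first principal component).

Step 1 — characteristic polynomial of 2×2 Sigma:
  det(Sigma - λI) = λ² - trace · λ + det = 0.
  trace = 16 + 19 = 35, det = 16·19 - (3)² = 295.
Step 2 — discriminant:
  Δ = trace² - 4·det = 1225 - 1180 = 45.
Step 3 — eigenvalues:
  λ = (trace ± √Δ)/2 = (35 ± 6.7082)/2,
  λ_1 = 20.8541,  λ_2 = 14.1459.

Step 4 — unit eigenvector for λ_1: solve (Sigma - λ_1 I)v = 0. First row:
  (16 - 20.8541)·v_x + (3)·v_y = 0, i.e. (-4.8541)·v_x + (3)·v_y = 0,
  so v ∝ (b, λ_1 - a) = (3, 4.8541) = u.
  ||u|| = √((3)² + (4.8541)²) = √(32.5623) ≈ 5.7063,
  v_1 = u/||u|| ≈ (0.5257, 0.8507) (||v_1|| = 1).

λ_1 = 20.8541,  λ_2 = 14.1459;  v_1 ≈ (0.5257, 0.8507)


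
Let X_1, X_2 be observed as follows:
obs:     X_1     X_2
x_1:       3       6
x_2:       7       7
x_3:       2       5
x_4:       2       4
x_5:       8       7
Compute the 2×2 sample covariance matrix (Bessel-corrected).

Step 1 — column means:
  mean(X_1) = (3 + 7 + 2 + 2 + 8) / 5 = 22/5 = 4.4
  mean(X_2) = (6 + 7 + 5 + 4 + 7) / 5 = 29/5 = 5.8

Step 2 — sample covariance S[i,j] = (1/(n-1)) · Σ_k (x_{k,i} - mean_i) · (x_{k,j} - mean_j), with n-1 = 4.
  S[X_1,X_1] = ((-1.4)·(-1.4) + (2.6)·(2.6) + (-2.4)·(-2.4) + (-2.4)·(-2.4) + (3.6)·(3.6)) / 4 = 33.2/4 = 8.3
  S[X_1,X_2] = ((-1.4)·(0.2) + (2.6)·(1.2) + (-2.4)·(-0.8) + (-2.4)·(-1.8) + (3.6)·(1.2)) / 4 = 13.4/4 = 3.35
  S[X_2,X_2] = ((0.2)·(0.2) + (1.2)·(1.2) + (-0.8)·(-0.8) + (-1.8)·(-1.8) + (1.2)·(1.2)) / 4 = 6.8/4 = 1.7

S is symmetric (S[j,i] = S[i,j]). Assembling:

S = [[8.3, 3.35],
 [3.35, 1.7]]


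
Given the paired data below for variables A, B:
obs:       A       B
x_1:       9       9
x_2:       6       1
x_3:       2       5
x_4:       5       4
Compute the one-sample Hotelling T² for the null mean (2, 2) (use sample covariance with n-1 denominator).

Step 1 — sample mean vector:
  mean(A) = (9 + 6 + 2 + 5) / 4 = 22/4 = 5.5
  mean(B) = (9 + 1 + 5 + 4) / 4 = 19/4 = 4.75
  x̄ = (5.5, 4.75),  deviation x̄ - mu_0 = (5.5, 4.75) - (2, 2) = (3.5, 2.75).

Step 2 — sample covariance matrix, S[i,j] = (1/(n-1)) · Σ_k (x_{k,i} - mean_i) · (x_{k,j} - mean_j), divisor n-1 = 3:
  S[A,A] = ((3.5)·(3.5) + (0.5)·(0.5) + (-3.5)·(-3.5) + (-0.5)·(-0.5)) / 3 = 25/3 = 8.3333
  S[A,B] = ((3.5)·(4.25) + (0.5)·(-3.75) + (-3.5)·(0.25) + (-0.5)·(-0.75)) / 3 = 12.5/3 = 4.1667
  S[B,B] = ((4.25)·(4.25) + (-3.75)·(-3.75) + (0.25)·(0.25) + (-0.75)·(-0.75)) / 3 = 32.75/3 = 10.9167
  S = [[8.3333, 4.1667],
 [4.1667, 10.9167]].

Step 3 — invert S. det(S) = 8.3333·10.9167 - (4.1667)² = 73.6111.
  S^{-1} = (1/det) · [[d, -b], [-b, a]] = [[0.1483, -0.0566],
 [-0.0566, 0.1132]].

Step 4 — quadratic form (x̄ - mu_0)^T · S^{-1} · (x̄ - mu_0):
  S^{-1} · (x̄ - mu_0) = (0.3634, 0.1132),
  (x̄ - mu_0)^T · [...] = (3.5)·(0.3634) + (2.75)·(0.1132) = 1.5832.

Step 5 — scale by n: T² = 4 · 1.5832 = 6.3328.

T² ≈ 6.3328


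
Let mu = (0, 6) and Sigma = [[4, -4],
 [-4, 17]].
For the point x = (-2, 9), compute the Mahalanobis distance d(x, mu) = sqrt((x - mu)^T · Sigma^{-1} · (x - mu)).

Step 1 — centre the observation: (x - mu) = (-2, 3).

Step 2 — invert Sigma. det(Sigma) = 4·17 - (-4)² = 52.
  Sigma^{-1} = (1/det) · [[d, -b], [-b, a]] = [[0.3269, 0.0769],
 [0.0769, 0.0769]].

Step 3 — form the quadratic (x - mu)^T · Sigma^{-1} · (x - mu):
  Sigma^{-1} · (x - mu) = (-0.4231, 0.0769).
  (x - mu)^T · [Sigma^{-1} · (x - mu)] = (-2)·(-0.4231) + (3)·(0.0769) = 1.0769.

Step 4 — take square root: d = √(1.0769) ≈ 1.0377.

d(x, mu) = √(1.0769) ≈ 1.0377


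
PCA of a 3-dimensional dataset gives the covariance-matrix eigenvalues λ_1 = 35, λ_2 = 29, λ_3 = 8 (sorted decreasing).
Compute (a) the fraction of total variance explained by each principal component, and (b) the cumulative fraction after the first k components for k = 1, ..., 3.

Step 1 — total variance = trace(Sigma) = Σ λ_i = 35 + 29 + 8 = 72.

Step 2 — fraction explained by component i = λ_i / Σ λ:
  PC1: 35/72 = 0.4861
  PC2: 29/72 = 0.4028
  PC3: 8/72 = 0.1111

Step 3 — cumulative fraction after k components = (λ_1 + ... + λ_k) / Σ λ:
  k = 1: 35/72 = 0.4861
  k = 2: (35 + 29)/72 = 64/72 = 0.8889
  k = 3: (35 + 29 + 8)/72 = 72/72 = 1

Summary (fraction, with percent):

explained: PC1 0.4861 (48.61%), PC2 0.4028 (40.28%), PC3 0.1111 (11.11%);  cumulative: 0.4861, 0.8889, 1


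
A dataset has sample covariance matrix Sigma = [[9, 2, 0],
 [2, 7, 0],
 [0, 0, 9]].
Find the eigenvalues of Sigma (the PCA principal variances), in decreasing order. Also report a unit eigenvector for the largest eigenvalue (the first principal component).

Step 1 — characteristic polynomial p(λ) = det(λI - Sigma) = λ³ - tr·λ² + c_1·λ - det, where tr = trace, c_1 = sum of the principal 2×2 minors, det = det(Sigma):
  tr = 9 + 7 + 9 = 25,
  c_1 = (9·7 - (2)²) + (9·9 - (0)²) + (7·9 - (0)²) = 59 + 81 + 63 = 203,
  det = 9·(7·9 - (0)²) - (2)·((2)·9 - (0)·(0)) + (0)·((2)·(0) - 7·(0)) = 9·(63) - (2)·(18) + (0)·(0) = 531.
  So p(λ) = λ³ - 25λ² + 203λ - 531.
Step 2 — look for an integer root (rational root theorem: any rational root is an integer divisor of 531). Testing λ = 9:
  p(9) = 729 - 2025 + 1827 - 531 = 0  ✓
  Dividing out (λ - 9): p(λ) = (λ - 9)(λ² - 16λ + 59).
Step 3 — remaining eigenvalues from the quadratic λ² - 16λ + 59 = 0:
  Δ = 16² - 4·59 = 256 - 236 = 20,  λ = (16 ± √20)/2 = (16 ± 4.4721)/2 ≈ 10.2361 or 5.7639.
  Sorted: λ_1 = 10.2361,  λ_2 = 9,  λ_3 = 5.7639  (check: sum = 25 = tr ✓).

Step 4 — unit eigenvector for λ_1 ≈ 10.2361: v spans the null space of (Sigma - λ_1 I), whose rows are
  r_1 = (-1.2361, 2, 0),  r_2 = (2, -3.2361, 0),  r_3 = (0, 0, -1.2361).
  v is orthogonal to every row, so take v ∝ r_1 × r_3 = ((2)·(-1.2361) - (0)·(0), (0)·(0) - (-1.2361)·(-1.2361), (-1.2361)·(0) - (2)·(0)) ≈ (-2.4721, -1.5279, 0).
  Rescale (multiply by -1 so the first nonzero entry is positive): u = (2.4721, 1.5279, 0).
  ||u|| = √((2.4721)² + (1.5279)² + (0)²) = √(8.4458) ≈ 2.9062,  v_1 = u/||u|| ≈ (0.8507, 0.5257, 0) (||v_1|| = 1).

λ_1 = 10.2361,  λ_2 = 9,  λ_3 = 5.7639;  v_1 ≈ (0.8507, 0.5257, 0)


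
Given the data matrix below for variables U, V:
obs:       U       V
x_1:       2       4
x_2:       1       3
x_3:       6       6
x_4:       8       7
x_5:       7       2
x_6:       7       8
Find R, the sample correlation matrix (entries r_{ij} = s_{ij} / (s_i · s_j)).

Step 1 — column means:
  mean(U) = (2 + 1 + 6 + 8 + 7 + 7) / 6 = 31/6 = 5.1667
  mean(V) = (4 + 3 + 6 + 7 + 2 + 8) / 6 = 30/6 = 5

Step 2 — sample variances and covariances s[i,j] = (1/(n-1)) · Σ_k (x_{k,i} - mean_i) · (x_{k,j} - mean_j), with n-1 = 5:
  s[U,U] = ((-3.1667)·(-3.1667) + (-4.1667)·(-4.1667) + (0.8333)·(0.8333) + (2.8333)·(2.8333) + (1.8333)·(1.8333) + (1.8333)·(1.8333)) / 5 = 42.8333/5 = 8.5667
  s[U,V] = ((-3.1667)·(-1) + (-4.1667)·(-2) + (0.8333)·(1) + (2.8333)·(2) + (1.8333)·(-3) + (1.8333)·(3)) / 5 = 18/5 = 3.6
  s[V,V] = ((-1)·(-1) + (-2)·(-2) + (1)·(1) + (2)·(2) + (-3)·(-3) + (3)·(3)) / 5 = 28/5 = 5.6
  Sample standard deviations s_i = √(s[i,i]):
  s(U) = √(8.5667) = 2.9269
  s(V) = √(5.6) = 2.3664

Step 3 — r_{ij} = s_{ij} / (s_i · s_j):
  r[U,U] = 1 (diagonal).
  r[U,V] = 3.6 / (2.9269 · 2.3664) = 3.6 / 6.9263 = 0.5198
  r[V,V] = 1 (diagonal).

R is symmetric with unit diagonal. Assembling:

R = [[1, 0.5198],
 [0.5198, 1]]


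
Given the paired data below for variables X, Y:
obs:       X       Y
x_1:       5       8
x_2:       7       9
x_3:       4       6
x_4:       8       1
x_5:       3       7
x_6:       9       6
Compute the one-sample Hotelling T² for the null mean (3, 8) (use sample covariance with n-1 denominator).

Step 1 — sample mean vector:
  mean(X) = (5 + 7 + 4 + 8 + 3 + 9) / 6 = 36/6 = 6
  mean(Y) = (8 + 9 + 6 + 1 + 7 + 6) / 6 = 37/6 = 6.1667
  x̄ = (6, 6.1667),  deviation x̄ - mu_0 = (6, 6.1667) - (3, 8) = (3, -1.8333).

Step 2 — sample covariance matrix, S[i,j] = (1/(n-1)) · Σ_k (x_{k,i} - mean_i) · (x_{k,j} - mean_j), divisor n-1 = 5:
  S[X,X] = ((-1)·(-1) + (1)·(1) + (-2)·(-2) + (2)·(2) + (-3)·(-3) + (3)·(3)) / 5 = 28/5 = 5.6
  S[X,Y] = ((-1)·(1.8333) + (1)·(2.8333) + (-2)·(-0.1667) + (2)·(-5.1667) + (-3)·(0.8333) + (3)·(-0.1667)) / 5 = -12/5 = -2.4
  S[Y,Y] = ((1.8333)·(1.8333) + (2.8333)·(2.8333) + (-0.1667)·(-0.1667) + (-5.1667)·(-5.1667) + (0.8333)·(0.8333) + (-0.1667)·(-0.1667)) / 5 = 38.8333/5 = 7.7667
  S = [[5.6, -2.4],
 [-2.4, 7.7667]].

Step 3 — invert S. det(S) = 5.6·7.7667 - (-2.4)² = 37.7333.
  S^{-1} = (1/det) · [[d, -b], [-b, a]] = [[0.2058, 0.0636],
 [0.0636, 0.1484]].

Step 4 — quadratic form (x̄ - mu_0)^T · S^{-1} · (x̄ - mu_0):
  S^{-1} · (x̄ - mu_0) = (0.5009, -0.0813),
  (x̄ - mu_0)^T · [...] = (3)·(0.5009) + (-1.8333)·(-0.0813) = 1.6516.

Step 5 — scale by n: T² = 6 · 1.6516 = 9.9099.

T² ≈ 9.9099


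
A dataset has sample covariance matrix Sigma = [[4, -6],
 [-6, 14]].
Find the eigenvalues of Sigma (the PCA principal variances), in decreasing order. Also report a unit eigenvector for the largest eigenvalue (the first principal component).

Step 1 — characteristic polynomial of 2×2 Sigma:
  det(Sigma - λI) = λ² - trace · λ + det = 0.
  trace = 4 + 14 = 18, det = 4·14 - (-6)² = 20.
Step 2 — discriminant:
  Δ = trace² - 4·det = 324 - 80 = 244.
Step 3 — eigenvalues:
  λ = (trace ± √Δ)/2 = (18 ± 15.6205)/2,
  λ_1 = 16.8102,  λ_2 = 1.1898.

Step 4 — unit eigenvector for λ_1: solve (Sigma - λ_1 I)v = 0. First row:
  (4 - 16.8102)·v_x + (-6)·v_y = 0, i.e. (-12.8102)·v_x + (-6)·v_y = 0,
  so v ∝ (b, λ_1 - a) = (-6, 12.8102); multiply by -1 so the first entry is positive: u = (6, -12.8102).
  ||u|| = √((6)² + (-12.8102)²) = √(200.1025) ≈ 14.1458,
  v_1 = u/||u|| ≈ (0.4242, -0.9056) (||v_1|| = 1).

λ_1 = 16.8102,  λ_2 = 1.1898;  v_1 ≈ (0.4242, -0.9056)


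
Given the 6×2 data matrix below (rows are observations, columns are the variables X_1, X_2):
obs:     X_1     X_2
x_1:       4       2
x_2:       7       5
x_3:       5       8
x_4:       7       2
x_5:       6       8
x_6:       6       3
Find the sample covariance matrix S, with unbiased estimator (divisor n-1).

Step 1 — column means:
  mean(X_1) = (4 + 7 + 5 + 7 + 6 + 6) / 6 = 35/6 = 5.8333
  mean(X_2) = (2 + 5 + 8 + 2 + 8 + 3) / 6 = 28/6 = 4.6667

Step 2 — sample covariance S[i,j] = (1/(n-1)) · Σ_k (x_{k,i} - mean_i) · (x_{k,j} - mean_j), with n-1 = 5.
  S[X_1,X_1] = ((-1.8333)·(-1.8333) + (1.1667)·(1.1667) + (-0.8333)·(-0.8333) + (1.1667)·(1.1667) + (0.1667)·(0.1667) + (0.1667)·(0.1667)) / 5 = 6.8333/5 = 1.3667
  S[X_1,X_2] = ((-1.8333)·(-2.6667) + (1.1667)·(0.3333) + (-0.8333)·(3.3333) + (1.1667)·(-2.6667) + (0.1667)·(3.3333) + (0.1667)·(-1.6667)) / 5 = -0.3333/5 = -0.0667
  S[X_2,X_2] = ((-2.6667)·(-2.6667) + (0.3333)·(0.3333) + (3.3333)·(3.3333) + (-2.6667)·(-2.6667) + (3.3333)·(3.3333) + (-1.6667)·(-1.6667)) / 5 = 39.3333/5 = 7.8667

S is symmetric (S[j,i] = S[i,j]). Assembling:

S = [[1.3667, -0.0667],
 [-0.0667, 7.8667]]


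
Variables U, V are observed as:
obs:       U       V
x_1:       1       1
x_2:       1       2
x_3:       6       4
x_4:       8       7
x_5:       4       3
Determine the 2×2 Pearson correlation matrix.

Step 1 — column means:
  mean(U) = (1 + 1 + 6 + 8 + 4) / 5 = 20/5 = 4
  mean(V) = (1 + 2 + 4 + 7 + 3) / 5 = 17/5 = 3.4

Step 2 — sample variances and covariances s[i,j] = (1/(n-1)) · Σ_k (x_{k,i} - mean_i) · (x_{k,j} - mean_j), with n-1 = 4:
  s[U,U] = ((-3)·(-3) + (-3)·(-3) + (2)·(2) + (4)·(4) + (0)·(0)) / 4 = 38/4 = 9.5
  s[U,V] = ((-3)·(-2.4) + (-3)·(-1.4) + (2)·(0.6) + (4)·(3.6) + (0)·(-0.4)) / 4 = 27/4 = 6.75
  s[V,V] = ((-2.4)·(-2.4) + (-1.4)·(-1.4) + (0.6)·(0.6) + (3.6)·(3.6) + (-0.4)·(-0.4)) / 4 = 21.2/4 = 5.3
  Sample standard deviations s_i = √(s[i,i]):
  s(U) = √(9.5) = 3.0822
  s(V) = √(5.3) = 2.3022

Step 3 — r_{ij} = s_{ij} / (s_i · s_j):
  r[U,U] = 1 (diagonal).
  r[U,V] = 6.75 / (3.0822 · 2.3022) = 6.75 / 7.0958 = 0.9513
  r[V,V] = 1 (diagonal).

R is symmetric with unit diagonal. Assembling:

R = [[1, 0.9513],
 [0.9513, 1]]


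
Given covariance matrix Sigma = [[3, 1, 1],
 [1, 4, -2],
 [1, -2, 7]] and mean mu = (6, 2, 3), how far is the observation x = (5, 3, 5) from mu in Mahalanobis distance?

Step 1 — centre the observation: (x - mu) = (-1, 1, 2).

Step 2 — invert Sigma (cofactor / det for 3×3, or solve directly):
  Sigma^{-1} = [[0.4211, -0.1579, -0.1053],
 [-0.1579, 0.3509, 0.1228],
 [-0.1053, 0.1228, 0.193]].

Step 3 — form the quadratic (x - mu)^T · Sigma^{-1} · (x - mu):
  Sigma^{-1} · (x - mu) = (-0.7895, 0.7544, 0.614).
  (x - mu)^T · [Sigma^{-1} · (x - mu)] = (-1)·(-0.7895) + (1)·(0.7544) + (2)·(0.614) = 2.7719.

Step 4 — take square root: d = √(2.7719) ≈ 1.6649.

d(x, mu) = √(2.7719) ≈ 1.6649


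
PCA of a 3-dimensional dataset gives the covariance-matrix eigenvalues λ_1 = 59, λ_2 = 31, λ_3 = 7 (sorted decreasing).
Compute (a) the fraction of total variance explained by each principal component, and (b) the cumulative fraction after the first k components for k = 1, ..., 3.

Step 1 — total variance = trace(Sigma) = Σ λ_i = 59 + 31 + 7 = 97.

Step 2 — fraction explained by component i = λ_i / Σ λ:
  PC1: 59/97 = 0.6082
  PC2: 31/97 = 0.3196
  PC3: 7/97 = 0.0722

Step 3 — cumulative fraction after k components = (λ_1 + ... + λ_k) / Σ λ:
  k = 1: 59/97 = 0.6082
  k = 2: (59 + 31)/97 = 90/97 = 0.9278
  k = 3: (59 + 31 + 7)/97 = 97/97 = 1

Summary (fraction, with percent):

explained: PC1 0.6082 (60.82%), PC2 0.3196 (31.96%), PC3 0.0722 (7.22%);  cumulative: 0.6082, 0.9278, 1


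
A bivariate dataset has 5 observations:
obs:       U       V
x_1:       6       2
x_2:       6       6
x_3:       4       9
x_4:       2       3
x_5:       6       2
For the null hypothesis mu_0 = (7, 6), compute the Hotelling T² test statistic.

Step 1 — sample mean vector:
  mean(U) = (6 + 6 + 4 + 2 + 6) / 5 = 24/5 = 4.8
  mean(V) = (2 + 6 + 9 + 3 + 2) / 5 = 22/5 = 4.4
  x̄ = (4.8, 4.4),  deviation x̄ - mu_0 = (4.8, 4.4) - (7, 6) = (-2.2, -1.6).

Step 2 — sample covariance matrix, S[i,j] = (1/(n-1)) · Σ_k (x_{k,i} - mean_i) · (x_{k,j} - mean_j), divisor n-1 = 4:
  S[U,U] = ((1.2)·(1.2) + (1.2)·(1.2) + (-0.8)·(-0.8) + (-2.8)·(-2.8) + (1.2)·(1.2)) / 4 = 12.8/4 = 3.2
  S[U,V] = ((1.2)·(-2.4) + (1.2)·(1.6) + (-0.8)·(4.6) + (-2.8)·(-1.4) + (1.2)·(-2.4)) / 4 = -3.6/4 = -0.9
  S[V,V] = ((-2.4)·(-2.4) + (1.6)·(1.6) + (4.6)·(4.6) + (-1.4)·(-1.4) + (-2.4)·(-2.4)) / 4 = 37.2/4 = 9.3
  S = [[3.2, -0.9],
 [-0.9, 9.3]].

Step 3 — invert S. det(S) = 3.2·9.3 - (-0.9)² = 28.95.
  S^{-1} = (1/det) · [[d, -b], [-b, a]] = [[0.3212, 0.0311],
 [0.0311, 0.1105]].

Step 4 — quadratic form (x̄ - mu_0)^T · S^{-1} · (x̄ - mu_0):
  S^{-1} · (x̄ - mu_0) = (-0.7565, -0.2453),
  (x̄ - mu_0)^T · [...] = (-2.2)·(-0.7565) + (-1.6)·(-0.2453) = 2.0566.

Step 5 — scale by n: T² = 5 · 2.0566 = 10.2832.

T² ≈ 10.2832


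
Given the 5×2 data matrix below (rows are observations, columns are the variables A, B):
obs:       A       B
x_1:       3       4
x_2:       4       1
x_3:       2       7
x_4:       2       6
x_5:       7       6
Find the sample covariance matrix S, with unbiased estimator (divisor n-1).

Step 1 — column means:
  mean(A) = (3 + 4 + 2 + 2 + 7) / 5 = 18/5 = 3.6
  mean(B) = (4 + 1 + 7 + 6 + 6) / 5 = 24/5 = 4.8

Step 2 — sample covariance S[i,j] = (1/(n-1)) · Σ_k (x_{k,i} - mean_i) · (x_{k,j} - mean_j), with n-1 = 4.
  S[A,A] = ((-0.6)·(-0.6) + (0.4)·(0.4) + (-1.6)·(-1.6) + (-1.6)·(-1.6) + (3.4)·(3.4)) / 4 = 17.2/4 = 4.3
  S[A,B] = ((-0.6)·(-0.8) + (0.4)·(-3.8) + (-1.6)·(2.2) + (-1.6)·(1.2) + (3.4)·(1.2)) / 4 = -2.4/4 = -0.6
  S[B,B] = ((-0.8)·(-0.8) + (-3.8)·(-3.8) + (2.2)·(2.2) + (1.2)·(1.2) + (1.2)·(1.2)) / 4 = 22.8/4 = 5.7

S is symmetric (S[j,i] = S[i,j]). Assembling:

S = [[4.3, -0.6],
 [-0.6, 5.7]]


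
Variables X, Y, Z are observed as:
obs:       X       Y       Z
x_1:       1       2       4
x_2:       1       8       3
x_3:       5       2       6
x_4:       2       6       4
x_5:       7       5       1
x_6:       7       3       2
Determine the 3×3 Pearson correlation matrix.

Step 1 — column means:
  mean(X) = (1 + 1 + 5 + 2 + 7 + 7) / 6 = 23/6 = 3.8333
  mean(Y) = (2 + 8 + 2 + 6 + 5 + 3) / 6 = 26/6 = 4.3333
  mean(Z) = (4 + 3 + 6 + 4 + 1 + 2) / 6 = 20/6 = 3.3333

Step 2 — sample variances and covariances s[i,j] = (1/(n-1)) · Σ_k (x_{k,i} - mean_i) · (x_{k,j} - mean_j), with n-1 = 5:
  s[X,X] = ((-2.8333)·(-2.8333) + (-2.8333)·(-2.8333) + (1.1667)·(1.1667) + (-1.8333)·(-1.8333) + (3.1667)·(3.1667) + (3.1667)·(3.1667)) / 5 = 40.8333/5 = 8.1667
  s[X,Y] = ((-2.8333)·(-2.3333) + (-2.8333)·(3.6667) + (1.1667)·(-2.3333) + (-1.8333)·(1.6667) + (3.1667)·(0.6667) + (3.1667)·(-1.3333)) / 5 = -11.6667/5 = -2.3333
  s[X,Z] = ((-2.8333)·(0.6667) + (-2.8333)·(-0.3333) + (1.1667)·(2.6667) + (-1.8333)·(0.6667) + (3.1667)·(-2.3333) + (3.1667)·(-1.3333)) / 5 = -10.6667/5 = -2.1333
  s[Y,Y] = ((-2.3333)·(-2.3333) + (3.6667)·(3.6667) + (-2.3333)·(-2.3333) + (1.6667)·(1.6667) + (0.6667)·(0.6667) + (-1.3333)·(-1.3333)) / 5 = 29.3333/5 = 5.8667
  s[Y,Z] = ((-2.3333)·(0.6667) + (3.6667)·(-0.3333) + (-2.3333)·(2.6667) + (1.6667)·(0.6667) + (0.6667)·(-2.3333) + (-1.3333)·(-1.3333)) / 5 = -7.6667/5 = -1.5333
  s[Z,Z] = ((0.6667)·(0.6667) + (-0.3333)·(-0.3333) + (2.6667)·(2.6667) + (0.6667)·(0.6667) + (-2.3333)·(-2.3333) + (-1.3333)·(-1.3333)) / 5 = 15.3333/5 = 3.0667
  Sample standard deviations s_i = √(s[i,i]):
  s(X) = √(8.1667) = 2.8577
  s(Y) = √(5.8667) = 2.4221
  s(Z) = √(3.0667) = 1.7512

Step 3 — r_{ij} = s_{ij} / (s_i · s_j):
  r[X,X] = 1 (diagonal).
  r[X,Y] = -2.3333 / (2.8577 · 2.4221) = -2.3333 / 6.9218 = -0.3371
  r[X,Z] = -2.1333 / (2.8577 · 1.7512) = -2.1333 / 5.0044 = -0.4263
  r[Y,Y] = 1 (diagonal).
  r[Y,Z] = -1.5333 / (2.4221 · 1.7512) = -1.5333 / 4.2416 = -0.3615
  r[Z,Z] = 1 (diagonal).

R is symmetric with unit diagonal. Assembling:

R = [[1, -0.3371, -0.4263],
 [-0.3371, 1, -0.3615],
 [-0.4263, -0.3615, 1]]


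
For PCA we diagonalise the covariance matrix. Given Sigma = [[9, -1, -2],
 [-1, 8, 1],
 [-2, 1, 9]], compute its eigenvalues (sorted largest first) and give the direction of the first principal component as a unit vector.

Step 1 — characteristic polynomial p(λ) = det(λI - Sigma) = λ³ - tr·λ² + c_1·λ - det, where tr = trace, c_1 = sum of the principal 2×2 minors, det = det(Sigma):
  tr = 9 + 8 + 9 = 26,
  c_1 = (9·8 - (-1)²) + (9·9 - (-2)²) + (8·9 - (1)²) = 71 + 77 + 71 = 219,
  det = 9·(8·9 - (1)²) - (-1)·((-1)·9 - (1)·(-2)) + (-2)·((-1)·(1) - 8·(-2)) = 9·(71) - (-1)·(-7) + (-2)·(15) = 602.
  So p(λ) = λ³ - 26λ² + 219λ - 602.
Step 2 — look for an integer root (rational root theorem: any rational root is an integer divisor of 602). Testing λ = 7:
  p(7) = 343 - 1274 + 1533 - 602 = 0  ✓
  Dividing out (λ - 7): p(λ) = (λ - 7)(λ² - 19λ + 86).
Step 3 — remaining eigenvalues from the quadratic λ² - 19λ + 86 = 0:
  Δ = 19² - 4·86 = 361 - 344 = 17,  λ = (19 ± √17)/2 = (19 ± 4.1231)/2 ≈ 11.5616 or 7.4384.
  Sorted: λ_1 = 11.5616,  λ_2 = 7.4384,  λ_3 = 7  (check: sum = 26 = tr ✓).

Step 4 — unit eigenvector for λ_1 ≈ 11.5616: v spans the null space of (Sigma - λ_1 I), whose rows are
  r_1 = (-2.5616, -1, -2),  r_2 = (-1, -3.5616, 1),  r_3 = (-2, 1, -2.5616).
  v is orthogonal to every row, so take v ∝ r_1 × r_2 = ((-1)·(1) - (-2)·(-3.5616), (-2)·(-1) - (-2.5616)·(1), (-2.5616)·(-3.5616) - (-1)·(-1)) ≈ (-8.1231, 4.5616, 8.1231).
  Rescale (multiply by -1 so the first nonzero entry is positive): u = (8.1231, -4.5616, -8.1231).
  ||u|| = √((8.1231)² + (-4.5616)² + (-8.1231)²) = √(152.7775) ≈ 12.3603,  v_1 = u/||u|| ≈ (0.6572, -0.369, -0.6572) (||v_1|| = 1).

λ_1 = 11.5616,  λ_2 = 7.4384,  λ_3 = 7;  v_1 ≈ (0.6572, -0.369, -0.6572)


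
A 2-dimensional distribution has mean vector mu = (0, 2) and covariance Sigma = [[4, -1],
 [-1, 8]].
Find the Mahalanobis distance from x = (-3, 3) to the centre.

Step 1 — centre the observation: (x - mu) = (-3, 1).

Step 2 — invert Sigma. det(Sigma) = 4·8 - (-1)² = 31.
  Sigma^{-1} = (1/det) · [[d, -b], [-b, a]] = [[0.2581, 0.0323],
 [0.0323, 0.129]].

Step 3 — form the quadratic (x - mu)^T · Sigma^{-1} · (x - mu):
  Sigma^{-1} · (x - mu) = (-0.7419, 0.0323).
  (x - mu)^T · [Sigma^{-1} · (x - mu)] = (-3)·(-0.7419) + (1)·(0.0323) = 2.2581.

Step 4 — take square root: d = √(2.2581) ≈ 1.5027.

d(x, mu) = √(2.2581) ≈ 1.5027


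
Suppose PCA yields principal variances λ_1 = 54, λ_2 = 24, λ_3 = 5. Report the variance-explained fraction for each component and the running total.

Step 1 — total variance = trace(Sigma) = Σ λ_i = 54 + 24 + 5 = 83.

Step 2 — fraction explained by component i = λ_i / Σ λ:
  PC1: 54/83 = 0.6506
  PC2: 24/83 = 0.2892
  PC3: 5/83 = 0.0602

Step 3 — cumulative fraction after k components = (λ_1 + ... + λ_k) / Σ λ:
  k = 1: 54/83 = 0.6506
  k = 2: (54 + 24)/83 = 78/83 = 0.9398
  k = 3: (54 + 24 + 5)/83 = 83/83 = 1

Summary (fraction, with percent):

explained: PC1 0.6506 (65.06%), PC2 0.2892 (28.92%), PC3 0.0602 (6.02%);  cumulative: 0.6506, 0.9398, 1


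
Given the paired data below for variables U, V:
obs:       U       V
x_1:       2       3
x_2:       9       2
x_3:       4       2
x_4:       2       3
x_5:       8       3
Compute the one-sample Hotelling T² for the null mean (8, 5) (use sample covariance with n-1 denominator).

Step 1 — sample mean vector:
  mean(U) = (2 + 9 + 4 + 2 + 8) / 5 = 25/5 = 5
  mean(V) = (3 + 2 + 2 + 3 + 3) / 5 = 13/5 = 2.6
  x̄ = (5, 2.6),  deviation x̄ - mu_0 = (5, 2.6) - (8, 5) = (-3, -2.4).

Step 2 — sample covariance matrix, S[i,j] = (1/(n-1)) · Σ_k (x_{k,i} - mean_i) · (x_{k,j} - mean_j), divisor n-1 = 4:
  S[U,U] = ((-3)·(-3) + (4)·(4) + (-1)·(-1) + (-3)·(-3) + (3)·(3)) / 4 = 44/4 = 11
  S[U,V] = ((-3)·(0.4) + (4)·(-0.6) + (-1)·(-0.6) + (-3)·(0.4) + (3)·(0.4)) / 4 = -3/4 = -0.75
  S[V,V] = ((0.4)·(0.4) + (-0.6)·(-0.6) + (-0.6)·(-0.6) + (0.4)·(0.4) + (0.4)·(0.4)) / 4 = 1.2/4 = 0.3
  S = [[11, -0.75],
 [-0.75, 0.3]].

Step 3 — invert S. det(S) = 11·0.3 - (-0.75)² = 2.7375.
  S^{-1} = (1/det) · [[d, -b], [-b, a]] = [[0.1096, 0.274],
 [0.274, 4.0183]].

Step 4 — quadratic form (x̄ - mu_0)^T · S^{-1} · (x̄ - mu_0):
  S^{-1} · (x̄ - mu_0) = (-0.9863, -10.4658),
  (x̄ - mu_0)^T · [...] = (-3)·(-0.9863) + (-2.4)·(-10.4658) = 28.0767.

Step 5 — scale by n: T² = 5 · 28.0767 = 140.3836.

T² ≈ 140.3836


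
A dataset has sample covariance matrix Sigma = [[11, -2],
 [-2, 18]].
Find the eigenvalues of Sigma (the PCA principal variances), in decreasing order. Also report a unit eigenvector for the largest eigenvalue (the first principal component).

Step 1 — characteristic polynomial of 2×2 Sigma:
  det(Sigma - λI) = λ² - trace · λ + det = 0.
  trace = 11 + 18 = 29, det = 11·18 - (-2)² = 194.
Step 2 — discriminant:
  Δ = trace² - 4·det = 841 - 776 = 65.
Step 3 — eigenvalues:
  λ = (trace ± √Δ)/2 = (29 ± 8.0623)/2,
  λ_1 = 18.5311,  λ_2 = 10.4689.

Step 4 — unit eigenvector for λ_1: solve (Sigma - λ_1 I)v = 0. First row:
  (11 - 18.5311)·v_x + (-2)·v_y = 0, i.e. (-7.5311)·v_x + (-2)·v_y = 0,
  so v ∝ (b, λ_1 - a) = (-2, 7.5311); multiply by -1 so the first entry is positive: u = (2, -7.5311).
  ||u|| = √((2)² + (-7.5311)²) = √(60.7179) ≈ 7.7922,
  v_1 = u/||u|| ≈ (0.2567, -0.9665) (||v_1|| = 1).

λ_1 = 18.5311,  λ_2 = 10.4689;  v_1 ≈ (0.2567, -0.9665)


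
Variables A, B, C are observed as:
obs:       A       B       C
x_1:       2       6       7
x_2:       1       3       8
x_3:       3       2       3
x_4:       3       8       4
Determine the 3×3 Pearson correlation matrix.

Step 1 — column means:
  mean(A) = (2 + 1 + 3 + 3) / 4 = 9/4 = 2.25
  mean(B) = (6 + 3 + 2 + 8) / 4 = 19/4 = 4.75
  mean(C) = (7 + 8 + 3 + 4) / 4 = 22/4 = 5.5

Step 2 — sample variances and covariances s[i,j] = (1/(n-1)) · Σ_k (x_{k,i} - mean_i) · (x_{k,j} - mean_j), with n-1 = 3:
  s[A,A] = ((-0.25)·(-0.25) + (-1.25)·(-1.25) + (0.75)·(0.75) + (0.75)·(0.75)) / 3 = 2.75/3 = 0.9167
  s[A,B] = ((-0.25)·(1.25) + (-1.25)·(-1.75) + (0.75)·(-2.75) + (0.75)·(3.25)) / 3 = 2.25/3 = 0.75
  s[A,C] = ((-0.25)·(1.5) + (-1.25)·(2.5) + (0.75)·(-2.5) + (0.75)·(-1.5)) / 3 = -6.5/3 = -2.1667
  s[B,B] = ((1.25)·(1.25) + (-1.75)·(-1.75) + (-2.75)·(-2.75) + (3.25)·(3.25)) / 3 = 22.75/3 = 7.5833
  s[B,C] = ((1.25)·(1.5) + (-1.75)·(2.5) + (-2.75)·(-2.5) + (3.25)·(-1.5)) / 3 = -0.5/3 = -0.1667
  s[C,C] = ((1.5)·(1.5) + (2.5)·(2.5) + (-2.5)·(-2.5) + (-1.5)·(-1.5)) / 3 = 17/3 = 5.6667
  Sample standard deviations s_i = √(s[i,i]):
  s(A) = √(0.9167) = 0.9574
  s(B) = √(7.5833) = 2.7538
  s(C) = √(5.6667) = 2.3805

Step 3 — r_{ij} = s_{ij} / (s_i · s_j):
  r[A,A] = 1 (diagonal).
  r[A,B] = 0.75 / (0.9574 · 2.7538) = 0.75 / 2.6365 = 0.2845
  r[A,C] = -2.1667 / (0.9574 · 2.3805) = -2.1667 / 2.2791 = -0.9507
  r[B,B] = 1 (diagonal).
  r[B,C] = -0.1667 / (2.7538 · 2.3805) = -0.1667 / 6.5553 = -0.0254
  r[C,C] = 1 (diagonal).

R is symmetric with unit diagonal. Assembling:

R = [[1, 0.2845, -0.9507],
 [0.2845, 1, -0.0254],
 [-0.9507, -0.0254, 1]]


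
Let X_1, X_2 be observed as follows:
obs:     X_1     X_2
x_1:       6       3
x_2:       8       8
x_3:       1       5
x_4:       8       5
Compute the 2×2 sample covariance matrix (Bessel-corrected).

Step 1 — column means:
  mean(X_1) = (6 + 8 + 1 + 8) / 4 = 23/4 = 5.75
  mean(X_2) = (3 + 8 + 5 + 5) / 4 = 21/4 = 5.25

Step 2 — sample covariance S[i,j] = (1/(n-1)) · Σ_k (x_{k,i} - mean_i) · (x_{k,j} - mean_j), with n-1 = 3.
  S[X_1,X_1] = ((0.25)·(0.25) + (2.25)·(2.25) + (-4.75)·(-4.75) + (2.25)·(2.25)) / 3 = 32.75/3 = 10.9167
  S[X_1,X_2] = ((0.25)·(-2.25) + (2.25)·(2.75) + (-4.75)·(-0.25) + (2.25)·(-0.25)) / 3 = 6.25/3 = 2.0833
  S[X_2,X_2] = ((-2.25)·(-2.25) + (2.75)·(2.75) + (-0.25)·(-0.25) + (-0.25)·(-0.25)) / 3 = 12.75/3 = 4.25

S is symmetric (S[j,i] = S[i,j]). Assembling:

S = [[10.9167, 2.0833],
 [2.0833, 4.25]]


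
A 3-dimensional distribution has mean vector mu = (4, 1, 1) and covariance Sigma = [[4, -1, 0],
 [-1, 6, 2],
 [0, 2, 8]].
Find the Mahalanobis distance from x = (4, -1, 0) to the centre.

Step 1 — centre the observation: (x - mu) = (0, -2, -1).

Step 2 — invert Sigma (cofactor / det for 3×3, or solve directly):
  Sigma^{-1} = [[0.2619, 0.0476, -0.0119],
 [0.0476, 0.1905, -0.0476],
 [-0.0119, -0.0476, 0.1369]].

Step 3 — form the quadratic (x - mu)^T · Sigma^{-1} · (x - mu):
  Sigma^{-1} · (x - mu) = (-0.0833, -0.3333, -0.0417).
  (x - mu)^T · [Sigma^{-1} · (x - mu)] = (0)·(-0.0833) + (-2)·(-0.3333) + (-1)·(-0.0417) = 0.7083.

Step 4 — take square root: d = √(0.7083) ≈ 0.8416.

d(x, mu) = √(0.7083) ≈ 0.8416


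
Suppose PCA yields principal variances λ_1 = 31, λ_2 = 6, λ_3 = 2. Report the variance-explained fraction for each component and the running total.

Step 1 — total variance = trace(Sigma) = Σ λ_i = 31 + 6 + 2 = 39.

Step 2 — fraction explained by component i = λ_i / Σ λ:
  PC1: 31/39 = 0.7949
  PC2: 6/39 = 0.1538
  PC3: 2/39 = 0.0513

Step 3 — cumulative fraction after k components = (λ_1 + ... + λ_k) / Σ λ:
  k = 1: 31/39 = 0.7949
  k = 2: (31 + 6)/39 = 37/39 = 0.9487
  k = 3: (31 + 6 + 2)/39 = 39/39 = 1

Summary (fraction, with percent):

explained: PC1 0.7949 (79.49%), PC2 0.1538 (15.38%), PC3 0.0513 (5.13%);  cumulative: 0.7949, 0.9487, 1


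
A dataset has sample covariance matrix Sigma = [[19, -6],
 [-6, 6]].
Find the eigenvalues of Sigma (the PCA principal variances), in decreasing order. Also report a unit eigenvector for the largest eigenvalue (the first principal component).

Step 1 — characteristic polynomial of 2×2 Sigma:
  det(Sigma - λI) = λ² - trace · λ + det = 0.
  trace = 19 + 6 = 25, det = 19·6 - (-6)² = 78.
Step 2 — discriminant:
  Δ = trace² - 4·det = 625 - 312 = 313.
Step 3 — eigenvalues:
  λ = (trace ± √Δ)/2 = (25 ± 17.6918)/2,
  λ_1 = 21.3459,  λ_2 = 3.6541.

Step 4 — unit eigenvector for λ_1: solve (Sigma - λ_1 I)v = 0. First row:
  (19 - 21.3459)·v_x + (-6)·v_y = 0, i.e. (-2.3459)·v_x + (-6)·v_y = 0,
  so v ∝ (b, λ_1 - a) = (-6, 2.3459); multiply by -1 so the first entry is positive: u = (6, -2.3459).
  ||u|| = √((6)² + (-2.3459)²) = √(41.5033) ≈ 6.4423,
  v_1 = u/||u|| ≈ (0.9313, -0.3641) (||v_1|| = 1).

λ_1 = 21.3459,  λ_2 = 3.6541;  v_1 ≈ (0.9313, -0.3641)


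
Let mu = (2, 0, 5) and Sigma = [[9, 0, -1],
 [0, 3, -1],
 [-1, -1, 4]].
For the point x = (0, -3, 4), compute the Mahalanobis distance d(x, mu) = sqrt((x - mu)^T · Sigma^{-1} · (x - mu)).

Step 1 — centre the observation: (x - mu) = (-2, -3, -1).

Step 2 — invert Sigma (cofactor / det for 3×3, or solve directly):
  Sigma^{-1} = [[0.1146, 0.0104, 0.0312],
 [0.0104, 0.3646, 0.0938],
 [0.0312, 0.0938, 0.2812]].

Step 3 — form the quadratic (x - mu)^T · Sigma^{-1} · (x - mu):
  Sigma^{-1} · (x - mu) = (-0.2917, -1.2083, -0.625).
  (x - mu)^T · [Sigma^{-1} · (x - mu)] = (-2)·(-0.2917) + (-3)·(-1.2083) + (-1)·(-0.625) = 4.8333.

Step 4 — take square root: d = √(4.8333) ≈ 2.1985.

d(x, mu) = √(4.8333) ≈ 2.1985


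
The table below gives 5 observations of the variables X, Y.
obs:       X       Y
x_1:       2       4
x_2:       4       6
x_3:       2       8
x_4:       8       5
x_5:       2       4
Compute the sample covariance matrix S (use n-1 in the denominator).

Step 1 — column means:
  mean(X) = (2 + 4 + 2 + 8 + 2) / 5 = 18/5 = 3.6
  mean(Y) = (4 + 6 + 8 + 5 + 4) / 5 = 27/5 = 5.4

Step 2 — sample covariance S[i,j] = (1/(n-1)) · Σ_k (x_{k,i} - mean_i) · (x_{k,j} - mean_j), with n-1 = 4.
  S[X,X] = ((-1.6)·(-1.6) + (0.4)·(0.4) + (-1.6)·(-1.6) + (4.4)·(4.4) + (-1.6)·(-1.6)) / 4 = 27.2/4 = 6.8
  S[X,Y] = ((-1.6)·(-1.4) + (0.4)·(0.6) + (-1.6)·(2.6) + (4.4)·(-0.4) + (-1.6)·(-1.4)) / 4 = -1.2/4 = -0.3
  S[Y,Y] = ((-1.4)·(-1.4) + (0.6)·(0.6) + (2.6)·(2.6) + (-0.4)·(-0.4) + (-1.4)·(-1.4)) / 4 = 11.2/4 = 2.8

S is symmetric (S[j,i] = S[i,j]). Assembling:

S = [[6.8, -0.3],
 [-0.3, 2.8]]


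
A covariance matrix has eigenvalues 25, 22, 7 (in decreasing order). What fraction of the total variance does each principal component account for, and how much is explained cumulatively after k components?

Step 1 — total variance = trace(Sigma) = Σ λ_i = 25 + 22 + 7 = 54.

Step 2 — fraction explained by component i = λ_i / Σ λ:
  PC1: 25/54 = 0.463
  PC2: 22/54 = 0.4074
  PC3: 7/54 = 0.1296

Step 3 — cumulative fraction after k components = (λ_1 + ... + λ_k) / Σ λ:
  k = 1: 25/54 = 0.463
  k = 2: (25 + 22)/54 = 47/54 = 0.8704
  k = 3: (25 + 22 + 7)/54 = 54/54 = 1

Summary (fraction, with percent):

explained: PC1 0.463 (46.3%), PC2 0.4074 (40.74%), PC3 0.1296 (12.96%);  cumulative: 0.463, 0.8704, 1


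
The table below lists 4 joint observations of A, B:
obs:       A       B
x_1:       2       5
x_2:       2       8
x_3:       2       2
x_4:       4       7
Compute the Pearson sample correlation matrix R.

Step 1 — column means:
  mean(A) = (2 + 2 + 2 + 4) / 4 = 10/4 = 2.5
  mean(B) = (5 + 8 + 2 + 7) / 4 = 22/4 = 5.5

Step 2 — sample variances and covariances s[i,j] = (1/(n-1)) · Σ_k (x_{k,i} - mean_i) · (x_{k,j} - mean_j), with n-1 = 3:
  s[A,A] = ((-0.5)·(-0.5) + (-0.5)·(-0.5) + (-0.5)·(-0.5) + (1.5)·(1.5)) / 3 = 3/3 = 1
  s[A,B] = ((-0.5)·(-0.5) + (-0.5)·(2.5) + (-0.5)·(-3.5) + (1.5)·(1.5)) / 3 = 3/3 = 1
  s[B,B] = ((-0.5)·(-0.5) + (2.5)·(2.5) + (-3.5)·(-3.5) + (1.5)·(1.5)) / 3 = 21/3 = 7
  Sample standard deviations s_i = √(s[i,i]):
  s(A) = √(1) = 1
  s(B) = √(7) = 2.6458

Step 3 — r_{ij} = s_{ij} / (s_i · s_j):
  r[A,A] = 1 (diagonal).
  r[A,B] = 1 / (1 · 2.6458) = 1 / 2.6458 = 0.378
  r[B,B] = 1 (diagonal).

R is symmetric with unit diagonal. Assembling:

R = [[1, 0.378],
 [0.378, 1]]


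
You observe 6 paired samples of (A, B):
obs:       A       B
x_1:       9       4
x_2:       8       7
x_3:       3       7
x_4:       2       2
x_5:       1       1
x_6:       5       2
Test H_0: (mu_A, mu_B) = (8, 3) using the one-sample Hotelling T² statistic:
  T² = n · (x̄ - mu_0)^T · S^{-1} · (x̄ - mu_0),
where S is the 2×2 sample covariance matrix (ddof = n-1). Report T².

Step 1 — sample mean vector:
  mean(A) = (9 + 8 + 3 + 2 + 1 + 5) / 6 = 28/6 = 4.6667
  mean(B) = (4 + 7 + 7 + 2 + 1 + 2) / 6 = 23/6 = 3.8333
  x̄ = (4.6667, 3.8333),  deviation x̄ - mu_0 = (4.6667, 3.8333) - (8, 3) = (-3.3333, 0.8333).

Step 2 — sample covariance matrix, S[i,j] = (1/(n-1)) · Σ_k (x_{k,i} - mean_i) · (x_{k,j} - mean_j), divisor n-1 = 5:
  S[A,A] = ((4.3333)·(4.3333) + (3.3333)·(3.3333) + (-1.6667)·(-1.6667) + (-2.6667)·(-2.6667) + (-3.6667)·(-3.6667) + (0.3333)·(0.3333)) / 5 = 53.3333/5 = 10.6667
  S[A,B] = ((4.3333)·(0.1667) + (3.3333)·(3.1667) + (-1.6667)·(3.1667) + (-2.6667)·(-1.8333) + (-3.6667)·(-2.8333) + (0.3333)·(-1.8333)) / 5 = 20.6667/5 = 4.1333
  S[B,B] = ((0.1667)·(0.1667) + (3.1667)·(3.1667) + (3.1667)·(3.1667) + (-1.8333)·(-1.8333) + (-2.8333)·(-2.8333) + (-1.8333)·(-1.8333)) / 5 = 34.8333/5 = 6.9667
  S = [[10.6667, 4.1333],
 [4.1333, 6.9667]].

Step 3 — invert S. det(S) = 10.6667·6.9667 - (4.1333)² = 57.2267.
  S^{-1} = (1/det) · [[d, -b], [-b, a]] = [[0.1217, -0.0722],
 [-0.0722, 0.1864]].

Step 4 — quadratic form (x̄ - mu_0)^T · S^{-1} · (x̄ - mu_0):
  S^{-1} · (x̄ - mu_0) = (-0.466, 0.3961),
  (x̄ - mu_0)^T · [...] = (-3.3333)·(-0.466) + (0.8333)·(0.3961) = 1.8833.

Step 5 — scale by n: T² = 6 · 1.8833 = 11.3001.

T² ≈ 11.3001
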